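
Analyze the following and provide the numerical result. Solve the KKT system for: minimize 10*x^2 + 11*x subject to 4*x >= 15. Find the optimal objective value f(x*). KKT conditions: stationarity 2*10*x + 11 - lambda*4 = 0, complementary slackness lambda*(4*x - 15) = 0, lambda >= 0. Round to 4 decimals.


Step 1: Try lambda = 0 (constraint inactive).
x_unc = -11/(2*10) = -0.55
Check: 4*-0.55 = -2.2 < 15 -- violated!
Step 2: Constraint must be active: 4*x = 15
x* = 15/4 = 3.75
lambda = (2*10*3.75 + 11)/4 = 21.5
Step 3: Compute optimal value.
f(x*) = 10*3.75^2 + 11*3.75 = 181.875


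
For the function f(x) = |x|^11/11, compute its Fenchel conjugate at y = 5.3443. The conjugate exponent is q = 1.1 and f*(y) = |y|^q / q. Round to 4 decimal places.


The conjugate exponent q satisfies 1/p + 1/q = 1.
p = 11, so q = 11/(11 - 1) = 1.1
|y|^q = 5.3443^1.1 = 6.3195
f*(5.3443) = 6.3195 / 1.1 = 5.745


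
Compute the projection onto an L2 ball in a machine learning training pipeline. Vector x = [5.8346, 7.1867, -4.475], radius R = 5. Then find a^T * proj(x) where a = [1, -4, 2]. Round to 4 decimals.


Step 1: Compute ||x|| (intermediates to 6 decimals).
||x|| = sqrt(5.8346^2 + 7.1867^2 + (-4.475)^2) = 10.281869
Step 2: Project.
Since ||x|| > R, scale = R/||x|| = 5/10.281869 = 0.486293, proj(x) = scale * x
proj(x) = [2.837325, 3.494842, -2.176161]
Step 3: Dot product.
a^T * proj(x) = 1*2.837325 - 4*3.494842 + 2*(-2.176161) = -15.4944


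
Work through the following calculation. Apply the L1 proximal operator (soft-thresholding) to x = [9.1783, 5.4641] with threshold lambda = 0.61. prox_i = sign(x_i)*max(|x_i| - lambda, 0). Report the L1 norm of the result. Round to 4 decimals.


Soft-thresholding with lambda = 0.61:
prox(9.1783) = sign(9.1783)*max(|9.1783| - 0.61, 0) = 8.5683
prox(5.4641) = sign(5.4641)*max(|5.4641| - 0.61, 0) = 4.8541
prox(x) = [8.5683, 4.8541]
||prox(x)||_1 = 8.5683 + 4.8541 = 13.4224


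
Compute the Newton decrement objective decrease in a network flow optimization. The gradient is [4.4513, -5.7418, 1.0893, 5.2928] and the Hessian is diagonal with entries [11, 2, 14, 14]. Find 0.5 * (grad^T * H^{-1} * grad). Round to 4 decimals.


Step 1: H is diagonal, so H^(-1) * g = [0.4047, -2.8709, 0.0778, 0.3781].
Step 2: g^T H^(-1) g = sum_i g_i^2 / H_ii
  = (4.4513)^2/11 + (-5.7418)^2/2 + (1.0893)^2/14 + (5.2928)^2/14
  = 1.8013 + 16.4841 + 0.0848 + 2.001 = 20.3711
Step 3: Objective decrease = 0.5 * g^T H^(-1) g = 10.1856


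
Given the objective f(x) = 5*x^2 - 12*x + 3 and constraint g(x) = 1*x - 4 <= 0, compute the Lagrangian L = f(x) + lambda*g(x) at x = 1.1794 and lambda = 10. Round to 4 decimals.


Step 1: Evaluate f(x).
f(1.1794) = 5*1.1794^2 - 12*1.1794 + 3 = -4.1979
Step 2: Evaluate g(x).
g(1.1794) = 1*1.1794 - 4 = -2.8206
Step 3: Compute Lagrangian.
L = -4.1979 + 10*-2.8206 = -32.4039


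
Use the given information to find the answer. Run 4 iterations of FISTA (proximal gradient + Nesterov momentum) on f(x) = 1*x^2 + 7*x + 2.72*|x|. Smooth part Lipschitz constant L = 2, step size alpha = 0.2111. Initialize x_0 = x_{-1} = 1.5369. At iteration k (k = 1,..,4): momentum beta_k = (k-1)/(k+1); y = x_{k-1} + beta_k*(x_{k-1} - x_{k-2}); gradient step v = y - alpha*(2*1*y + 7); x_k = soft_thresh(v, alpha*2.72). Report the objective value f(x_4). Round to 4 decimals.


FISTA on f(x) = 1*x^2 + 7*x + 2.72*|x|
L = 2, alpha = 0.2111
Iteration 1: beta = 0.0, y = 1.5369 + 0.0*(1.5369 - 1.5369) = 1.5369
  grad(y) = 10.0738, v = y - alpha*grad = -0.5897
  prox(v) = soft_thresh(-0.5897, 0.5742) = -0.0155
Iteration 2: beta = 0.3333, y = -0.0155 + 0.3333*(-0.0155 - 1.5369) = -0.5329
  grad(y) = 5.9341, v = y - alpha*grad = -1.7856
  prox(v) = soft_thresh(-1.7856, 0.5742) = -1.2114
Iteration 3: beta = 0.5, y = -1.2114 + 0.5*(-1.2114 + 0.0155) = -1.8094
  grad(y) = 3.3811, v = y - alpha*grad = -2.5232
  prox(v) = soft_thresh(-2.5232, 0.5742) = -1.949
Iteration 4: beta = 0.6, y = -1.949 + 0.6*(-1.949 + 1.2114) = -2.3915
  grad(y) = 2.217, v = y - alpha*grad = -2.8595
  prox(v) = soft_thresh(-2.8595, 0.5742) = -2.2853
f(x_4) = 1*(-2.2853)^2 + 7*(-2.2853) + 2.72*|-2.2853| = -4.5585


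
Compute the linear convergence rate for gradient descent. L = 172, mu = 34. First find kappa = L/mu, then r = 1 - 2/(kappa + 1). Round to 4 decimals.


Step 1: Compute the condition number.
kappa = L/mu = 172/34 = 5.0588
Step 2: Compute the convergence rate.
r = 1 - 2/(kappa + 1) = 1 - 2*mu/(L + mu) = (L - mu)/(L + mu) = 138/206 = 0.6699


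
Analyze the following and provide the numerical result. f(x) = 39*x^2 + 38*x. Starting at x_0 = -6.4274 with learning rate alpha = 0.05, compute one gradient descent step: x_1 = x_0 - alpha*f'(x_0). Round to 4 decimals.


We compute the gradient at x_0 and apply the update.
f'(x) = 78*x + 38
f'(-6.4274) = 78*-6.4274 + 38 = -463.3372
x_1 = -6.4274 - 0.05*-463.3372 = 16.7395


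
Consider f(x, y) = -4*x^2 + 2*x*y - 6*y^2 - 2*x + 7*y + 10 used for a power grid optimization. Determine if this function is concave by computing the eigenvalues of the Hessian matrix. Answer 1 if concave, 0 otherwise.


The Hessian of f(x,y) = -4*x^2 + 2*x*y - 6*y^2 - 2*x + 7*y + 10 is:
H = [[-8, 2], [2, -12]]
Trace = -8 - 12 = -20
Determinant = -8*-12 - (2)^2 = 92
Discriminant = (-20)^2 - 4*92 = 32.0
Eigenvalues: lambda_1 = -12.8284, lambda_2 = -7.1716
The function is concave.

1


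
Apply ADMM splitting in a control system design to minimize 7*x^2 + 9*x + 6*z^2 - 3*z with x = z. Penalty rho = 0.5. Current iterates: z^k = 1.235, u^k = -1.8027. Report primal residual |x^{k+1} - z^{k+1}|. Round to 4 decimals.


ADMM iteration with rho = 0.5, z^k = 1.235, u^k = -1.8027
Step 1: x-update.
Minimize 7*x^2 + 9*x + (0.5/2)*(x - 1.235 - 1.8027)^2
FOC: (2*7 + 0.5)*x = -9 + 0.5*(1.235 + 1.8027)
x^{k+1} = -0.5159
Step 2: z-update.
Minimize 6*z^2 - 3*z + (0.5/2)*(-0.5159 - z - 1.8027)^2
FOC: (2*6 + 0.5)*z = 3 + 0.5*(-0.5159 - 1.8027)
z^{k+1} = 0.1473
Step 3: u-update.
u^{k+1} = -1.8027 - 0.5159 - 0.1473 = -2.4659
Step 4: Primal residual = |-0.5159 - 0.1473| = 0.6632


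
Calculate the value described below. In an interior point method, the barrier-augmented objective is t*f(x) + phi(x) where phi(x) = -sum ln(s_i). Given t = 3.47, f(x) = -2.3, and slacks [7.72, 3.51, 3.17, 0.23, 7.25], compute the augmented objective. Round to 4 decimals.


Step 1: Compute log-barrier.
ln values: [2.0438, 1.2556, 1.1537, -1.4697, 1.981]
phi = -(2.0438 + 1.2556 + 1.1537 - 1.4697 + 1.981) = -4.9645
Step 2: Compute augmented objective.
t*f(x) = 3.47*-2.3 = -7.981
Total = -7.981 - 4.9645 = -12.9455


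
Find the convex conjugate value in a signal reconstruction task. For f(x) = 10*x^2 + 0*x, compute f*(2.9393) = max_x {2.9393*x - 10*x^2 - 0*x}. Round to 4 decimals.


f*(y) = sup_x {y*x - a*x^2 - b*x} = sup_x {(y-b)*x - a*x^2}
FOC: (y - b) - 2a*x = 0 => x* = (y - b)/(2a)
x* = (2.9393 - 0)/(2*10) = 0.147
f*(2.9393) = (y-b)^2/(4a) = (2.9393 - 0)^2/(4*10)
= 8.6395/40 = 0.216


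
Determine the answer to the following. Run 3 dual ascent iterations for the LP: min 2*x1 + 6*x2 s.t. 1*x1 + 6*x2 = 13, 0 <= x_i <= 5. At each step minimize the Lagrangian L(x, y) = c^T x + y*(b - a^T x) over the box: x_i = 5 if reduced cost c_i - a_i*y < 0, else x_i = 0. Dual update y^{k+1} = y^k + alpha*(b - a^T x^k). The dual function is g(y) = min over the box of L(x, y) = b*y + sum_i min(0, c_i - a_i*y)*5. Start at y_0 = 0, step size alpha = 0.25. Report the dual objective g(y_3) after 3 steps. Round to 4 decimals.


Dual ascent for LP: min 2*x1 + 6*x2, 1*x1 + 6*x2 = 13, 0 <= x_i <= 5
Step 1: y^k = 0.0, reduced costs: (2.0, 6.0)
  x^k = (0.0, 0.0), subgradient = b - a^T x = 13.0
  y^{k+1} = 0.0 + 0.25*13.0 = 3.25
Step 2: y^k = 3.25, reduced costs: (-1.25, -13.5)
  x^k = (5.0, 5.0), subgradient = b - a^T x = -22.0
  y^{k+1} = 3.25 + 0.25*-22.0 = -2.25
Step 3: y^k = -2.25, reduced costs: (4.25, 19.5)
  x^k = (0.0, 0.0), subgradient = b - a^T x = 13.0
  y^{k+1} = -2.25 + 0.25*13.0 = 1.0
Dual objective at y_3 = 1.0: reduced costs (1.0, 0.0), box minimizer x = (0.0, 0.0)
g(y_3) = b*y + (c1 - a1*y)*x1 + (c2 - a2*y)*x2 = 13*1.0 + 1.0*0.0 + 0.0*0.0 = 13.0 + 0.0 + 0.0 = 13.0


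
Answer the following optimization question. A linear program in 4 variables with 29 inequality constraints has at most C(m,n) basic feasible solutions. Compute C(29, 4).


Each vertex corresponds to some choice of n active constraints out of m, so the number of vertices is at most C(m, n) = m! / (n!(m-n)!).
m = 29, n = 4
Numerator: 29 * 28 * 27 * 26
Denominator: 4! = 24
C(29, 4) = 23751


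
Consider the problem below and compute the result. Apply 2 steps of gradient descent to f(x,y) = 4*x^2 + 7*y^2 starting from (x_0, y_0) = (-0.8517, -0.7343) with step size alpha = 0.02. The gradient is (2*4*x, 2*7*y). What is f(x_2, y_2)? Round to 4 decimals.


Gradient descent on f(x,y) = 4*x^2 + 7*y^2.
Starting point: (-0.8517, -0.7343), alpha = 0.02
Step 1: grad_x = 2*4*-0.8517 = -6.8136, grad_y = 2*7*-0.7343 = -10.2802
  x_1 = -0.8517 - 0.02*-6.8136 = -0.7154
  y_1 = -0.7343 - 0.02*-10.2802 = -0.5287
Step 2: grad_x = 2*4*-0.7154 = -5.7234, grad_y = 2*7*-0.5287 = -7.4017
  x_2 = -0.7154 - 0.02*-5.7234 = -0.601
  y_2 = -0.5287 - 0.02*-7.4017 = -0.3807
f(-0.601, -0.3807) = 4*(-0.601)^2 + 7*(-0.3807)^2 = 2.4589


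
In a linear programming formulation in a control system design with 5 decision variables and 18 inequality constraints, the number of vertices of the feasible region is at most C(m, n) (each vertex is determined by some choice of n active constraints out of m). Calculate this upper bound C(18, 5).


Each vertex corresponds to some choice of n active constraints out of m, so the number of vertices is at most C(m, n) = m! / (n!(m-n)!).
m = 18, n = 5
Numerator: 18 * 17 * 16 * 15 * 14
Denominator: 5! = 120
C(18, 5) = 8568


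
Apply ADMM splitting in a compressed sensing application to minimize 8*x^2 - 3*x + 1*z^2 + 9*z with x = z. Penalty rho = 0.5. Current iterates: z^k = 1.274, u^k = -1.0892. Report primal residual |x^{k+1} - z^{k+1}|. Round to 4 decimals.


ADMM iteration with rho = 0.5, z^k = 1.274, u^k = -1.0892
Step 1: x-update.
Minimize 8*x^2 - 3*x + (0.5/2)*(x - 1.274 - 1.0892)^2
FOC: (2*8 + 0.5)*x = 3 + 0.5*(1.274 + 1.0892)
x^{k+1} = 0.2534
Step 2: z-update.
Minimize 1*z^2 + 9*z + (0.5/2)*(0.2534 - z - 1.0892)^2
FOC: (2*1 + 0.5)*z = -9 + 0.5*(0.2534 - 1.0892)
z^{k+1} = -3.7672
Step 3: u-update.
u^{k+1} = -1.0892 + 0.2534 + 3.7672 = 2.9314
Step 4: Primal residual = |0.2534 + 3.7672| = 4.0206


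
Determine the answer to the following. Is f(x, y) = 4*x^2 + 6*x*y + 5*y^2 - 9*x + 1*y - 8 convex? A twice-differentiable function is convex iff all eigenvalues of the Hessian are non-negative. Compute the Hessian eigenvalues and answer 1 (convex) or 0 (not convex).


The Hessian of f(x,y) = 4*x^2 + 6*x*y + 5*y^2 - 9*x + 1*y - 8 is:
H = [[8, 6], [6, 10]]
Trace = 8 + 10 = 18
Determinant = 8*10 - (6)^2 = 44
Discriminant = (18)^2 - 4*44 = 148.0
Eigenvalues: lambda_1 = 2.9172, lambda_2 = 15.0828
The function is convex.

1


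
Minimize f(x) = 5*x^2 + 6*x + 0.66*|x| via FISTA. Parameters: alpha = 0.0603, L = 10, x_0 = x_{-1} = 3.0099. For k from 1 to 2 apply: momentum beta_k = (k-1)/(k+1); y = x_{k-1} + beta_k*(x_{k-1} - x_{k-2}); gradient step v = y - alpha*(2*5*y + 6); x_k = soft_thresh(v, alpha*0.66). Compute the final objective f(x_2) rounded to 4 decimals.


FISTA on f(x) = 5*x^2 + 6*x + 0.66*|x|
L = 10, alpha = 0.0603
Iteration 1: beta = 0.0, y = 3.0099 + 0.0*(3.0099 - 3.0099) = 3.0099
  grad(y) = 36.099, v = y - alpha*grad = 0.8331
  prox(v) = soft_thresh(0.8331, 0.0398) = 0.7933
Iteration 2: beta = 0.3333, y = 0.7933 + 0.3333*(0.7933 - 3.0099) = 0.0545
  grad(y) = 6.5448, v = y - alpha*grad = -0.3402
  prox(v) = soft_thresh(-0.3402, 0.0398) = -0.3004
f(x_2) = 5*(-0.3004)^2 + 6*(-0.3004) + 0.66*|-0.3004| = -1.1529


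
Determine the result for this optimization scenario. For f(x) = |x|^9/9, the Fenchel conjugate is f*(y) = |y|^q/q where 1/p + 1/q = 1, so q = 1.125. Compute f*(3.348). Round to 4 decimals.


The conjugate exponent q satisfies 1/p + 1/q = 1.
p = 9, so q = 9/(9 - 1) = 1.125
|y|^q = 3.348^1.125 = 3.8939
f*(3.348) = 3.8939 / 1.125 = 3.4612


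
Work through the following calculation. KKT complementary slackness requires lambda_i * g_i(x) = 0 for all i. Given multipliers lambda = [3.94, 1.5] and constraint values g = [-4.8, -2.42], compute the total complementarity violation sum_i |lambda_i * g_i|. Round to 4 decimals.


KKT complementary slackness check:
lambda_1 * g_1 = 3.94 * -4.8 = -18.912
lambda_2 * g_2 = 1.5 * -2.42 = -3.63
Total violation = 18.912 + 3.63 = 22.542


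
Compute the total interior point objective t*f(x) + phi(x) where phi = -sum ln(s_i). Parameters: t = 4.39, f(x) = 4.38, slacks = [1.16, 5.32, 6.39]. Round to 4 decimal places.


Step 1: Compute log-barrier.
ln values: [0.1484, 1.6715, 1.8547]
phi = -(0.1484 + 1.6715 + 1.8547) = -3.6746
Step 2: Compute augmented objective.
t*f(x) = 4.39*4.38 = 19.2282
Total = 19.2282 - 3.6746 = 15.5536


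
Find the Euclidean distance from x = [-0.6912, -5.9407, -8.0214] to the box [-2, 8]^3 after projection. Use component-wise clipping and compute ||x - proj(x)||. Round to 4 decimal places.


Project each component onto [-2, 8].
clip(-0.6912) = -0.6912, clip(-5.9407) = -2.0, clip(-8.0214) = -2.0
Projection = [-0.6912, -2.0, -2.0]
Squared diffs: [0.0, 15.5291, 36.2573]
Distance = sqrt(51.7864) = 7.1963


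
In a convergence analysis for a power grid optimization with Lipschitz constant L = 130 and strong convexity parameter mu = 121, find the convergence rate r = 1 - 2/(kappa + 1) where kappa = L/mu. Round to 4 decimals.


Step 1: Compute the condition number.
kappa = L/mu = 130/121 = 1.0744
Step 2: Compute the convergence rate.
r = 1 - 2/(kappa + 1) = 1 - 2*mu/(L + mu) = (L - mu)/(L + mu) = 9/251 = 0.0359


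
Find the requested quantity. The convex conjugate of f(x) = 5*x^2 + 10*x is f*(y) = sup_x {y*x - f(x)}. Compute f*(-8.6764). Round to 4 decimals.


f*(y) = sup_x {y*x - a*x^2 - b*x} = sup_x {(y-b)*x - a*x^2}
FOC: (y - b) - 2a*x = 0 => x* = (y - b)/(2a)
x* = (-8.6764 - 10)/(2*5) = -1.8676
f*(-8.6764) = (y-b)^2/(4a) = (-8.6764 - 10)^2/(4*5)
= 348.8079/20 = 17.4404


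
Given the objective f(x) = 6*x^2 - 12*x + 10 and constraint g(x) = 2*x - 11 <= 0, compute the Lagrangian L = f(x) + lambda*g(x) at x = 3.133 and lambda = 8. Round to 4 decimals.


Step 1: Evaluate f(x).
f(3.133) = 6*3.133^2 - 12*3.133 + 10 = 31.2981
Step 2: Evaluate g(x).
g(3.133) = 2*3.133 - 11 = -4.734
Step 3: Compute Lagrangian.
L = 31.2981 + 8*-4.734 = -6.5739


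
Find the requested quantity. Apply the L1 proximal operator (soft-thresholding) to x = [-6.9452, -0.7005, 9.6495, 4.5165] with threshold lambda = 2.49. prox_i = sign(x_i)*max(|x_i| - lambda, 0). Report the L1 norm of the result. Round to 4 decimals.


Soft-thresholding with lambda = 2.49:
prox(-6.9452) = sign(-6.9452)*max(|-6.9452| - 2.49, 0) = -4.4552
prox(-0.7005) = sign(-0.7005)*max(|-0.7005| - 2.49, 0) = 0.0
prox(9.6495) = sign(9.6495)*max(|9.6495| - 2.49, 0) = 7.1595
prox(4.5165) = sign(4.5165)*max(|4.5165| - 2.49, 0) = 2.0265
prox(x) = [-4.4552, 0.0, 7.1595, 2.0265]
||prox(x)||_1 = 4.4552 + 0.0 + 7.1595 + 2.0265 = 13.6412


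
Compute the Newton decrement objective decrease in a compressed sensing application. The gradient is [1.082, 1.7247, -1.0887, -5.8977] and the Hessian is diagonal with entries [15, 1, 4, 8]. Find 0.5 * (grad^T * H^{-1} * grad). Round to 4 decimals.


Step 1: H is diagonal, so H^(-1) * g = [0.0721, 1.7247, -0.2722, -0.7372].
Step 2: g^T H^(-1) g = sum_i g_i^2 / H_ii
  = (1.082)^2/15 + (1.7247)^2/1 + (-1.0887)^2/4 + (-5.8977)^2/8
  = 0.078 + 2.9746 + 0.2963 + 4.3479 = 7.6968
Step 3: Objective decrease = 0.5 * g^T H^(-1) g = 3.8484


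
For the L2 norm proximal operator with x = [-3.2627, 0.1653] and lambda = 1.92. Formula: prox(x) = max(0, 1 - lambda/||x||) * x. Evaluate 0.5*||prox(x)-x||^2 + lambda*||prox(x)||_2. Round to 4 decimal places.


Step 1: Compute ||x||.
||x|| = 3.2669
Step 2: Compute scaling factor.
scale = max(0, 1 - 1.92/3.2669) = 0.4123
Step 3: prox(x) = [-1.3452, 0.0682]
||prox(x)|| = 1.3469
Step 4: Proximal objective.
0.5*||prox-x||^2 = 1.8432
lambda*||prox|| = 2.586
Total = 4.4292


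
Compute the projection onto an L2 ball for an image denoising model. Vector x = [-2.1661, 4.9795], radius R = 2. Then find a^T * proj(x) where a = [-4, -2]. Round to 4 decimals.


Step 1: Compute ||x|| (intermediates to 6 decimals).
||x|| = sqrt((-2.1661)^2 + 4.9795^2) = 5.430231
Step 2: Project.
Since ||x|| > R, scale = R/||x|| = 2/5.430231 = 0.368308, proj(x) = scale * x
proj(x) = [-0.797792, 1.83399]
Step 3: Dot product.
a^T * proj(x) = -4*(-0.797792) - 2*1.83399 = -0.4768


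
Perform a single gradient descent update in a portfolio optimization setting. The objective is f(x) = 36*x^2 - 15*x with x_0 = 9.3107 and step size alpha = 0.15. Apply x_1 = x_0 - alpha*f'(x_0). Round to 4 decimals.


We compute the gradient at x_0 and apply the update.
f'(x) = 72*x - 15
f'(9.3107) = 72*9.3107 - 15 = 655.3704
x_1 = 9.3107 - 0.15*655.3704 = -88.9949


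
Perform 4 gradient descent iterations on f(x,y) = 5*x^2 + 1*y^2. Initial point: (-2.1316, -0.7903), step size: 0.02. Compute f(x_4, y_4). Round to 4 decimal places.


Gradient descent on f(x,y) = 5*x^2 + 1*y^2.
Starting point: (-2.1316, -0.7903), alpha = 0.02
Step 1: grad_x = 2*5*-2.1316 = -21.316, grad_y = 2*1*-0.7903 = -1.5806
  x_1 = -2.1316 - 0.02*-21.316 = -1.7053
  y_1 = -0.7903 - 0.02*-1.5806 = -0.7587
Step 2: grad_x = 2*5*-1.7053 = -17.0528, grad_y = 2*1*-0.7587 = -1.5174
  x_2 = -1.7053 - 0.02*-17.0528 = -1.3642
  y_2 = -0.7587 - 0.02*-1.5174 = -0.7283
Step 3: grad_x = 2*5*-1.3642 = -13.6422, grad_y = 2*1*-0.7283 = -1.4567
  x_3 = -1.3642 - 0.02*-13.6422 = -1.0914
  y_3 = -0.7283 - 0.02*-1.4567 = -0.6992
Step 4: grad_x = 2*5*-1.0914 = -10.9138, grad_y = 2*1*-0.6992 = -1.3984
  x_4 = -1.0914 - 0.02*-10.9138 = -0.8731
  y_4 = -0.6992 - 0.02*-1.3984 = -0.6712
f(-0.8731, -0.6712) = 5*(-0.8731)^2 + 1*(-0.6712)^2 = 4.2621


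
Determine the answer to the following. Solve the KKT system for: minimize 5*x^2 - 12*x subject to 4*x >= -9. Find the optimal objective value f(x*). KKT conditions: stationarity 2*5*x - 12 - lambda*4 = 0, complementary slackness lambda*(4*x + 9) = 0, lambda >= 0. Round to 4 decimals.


Step 1: Try lambda = 0 (constraint inactive).
Stationarity: 2*5*x - 12 = 0
x* = 12/(2*5) = 1.2
Check constraint: 4*1.2 = 4.8 >= -9 -- satisfied.
Step 2: Compute optimal value.
f(x*) = 5*1.2^2 - 12*1.2 = -7.2


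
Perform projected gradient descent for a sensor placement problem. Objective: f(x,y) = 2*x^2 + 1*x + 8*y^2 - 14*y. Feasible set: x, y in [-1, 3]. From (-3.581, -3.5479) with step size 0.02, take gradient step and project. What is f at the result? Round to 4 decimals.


Step 1: Compute gradient at (-3.581, -3.5479).
grad_x = 2*2*-3.581 + 1 = -13.324
grad_y = 2*8*-3.5479 - 14 = -70.7664
Step 2: Gradient step.
x_raw = -3.581 - 0.02*-13.324 = -3.3145
y_raw = -3.5479 - 0.02*-70.7664 = -2.1326
Step 3: Project onto [-1, 3].
x_proj = clip(-3.3145) = -1.0
y_proj = clip(-2.1326) = -1.0
Step 4: Evaluate f.
f(-1.0, -1.0) = 23.0


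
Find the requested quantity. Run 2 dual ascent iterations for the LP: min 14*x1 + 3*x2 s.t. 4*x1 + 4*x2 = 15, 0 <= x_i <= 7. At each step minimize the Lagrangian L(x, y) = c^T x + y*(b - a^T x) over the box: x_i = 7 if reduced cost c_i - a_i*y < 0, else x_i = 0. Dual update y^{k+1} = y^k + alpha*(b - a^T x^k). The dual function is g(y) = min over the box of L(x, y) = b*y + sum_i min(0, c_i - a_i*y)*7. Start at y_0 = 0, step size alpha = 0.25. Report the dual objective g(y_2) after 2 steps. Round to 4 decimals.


Dual ascent for LP: min 14*x1 + 3*x2, 4*x1 + 4*x2 = 15, 0 <= x_i <= 7
Step 1: y^k = 0.0, reduced costs: (14.0, 3.0)
  x^k = (0.0, 0.0), subgradient = b - a^T x = 15.0
  y^{k+1} = 0.0 + 0.25*15.0 = 3.75
Step 2: y^k = 3.75, reduced costs: (-1.0, -12.0)
  x^k = (7.0, 7.0), subgradient = b - a^T x = -41.0
  y^{k+1} = 3.75 + 0.25*-41.0 = -6.5
Dual objective at y_2 = -6.5: reduced costs (40.0, 29.0), box minimizer x = (0.0, 0.0)
g(y_2) = b*y + (c1 - a1*y)*x1 + (c2 - a2*y)*x2 = 15*(-6.5) + 40.0*0.0 + 29.0*0.0 = -97.5 + 0.0 + 0.0 = -97.5


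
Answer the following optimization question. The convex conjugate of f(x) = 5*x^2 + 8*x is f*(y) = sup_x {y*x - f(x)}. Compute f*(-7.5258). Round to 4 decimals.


f*(y) = sup_x {y*x - a*x^2 - b*x} = sup_x {(y-b)*x - a*x^2}
FOC: (y - b) - 2a*x = 0 => x* = (y - b)/(2a)
x* = (-7.5258 - 8)/(2*5) = -1.5526
f*(-7.5258) = (y-b)^2/(4a) = (-7.5258 - 8)^2/(4*5)
= 241.0505/20 = 12.0525


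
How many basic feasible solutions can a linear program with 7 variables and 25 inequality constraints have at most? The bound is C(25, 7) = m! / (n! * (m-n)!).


Each vertex corresponds to some choice of n active constraints out of m, so the number of vertices is at most C(m, n) = m! / (n!(m-n)!).
m = 25, n = 7
Numerator: 25 * 24 * 23 * 22 * 21 * 20 * 19
Denominator: 7! = 5040
C(25, 7) = 480700


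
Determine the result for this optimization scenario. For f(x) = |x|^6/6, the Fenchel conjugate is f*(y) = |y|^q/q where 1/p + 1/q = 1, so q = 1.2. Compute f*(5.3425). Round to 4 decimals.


The conjugate exponent q satisfies 1/p + 1/q = 1.
p = 6, so q = 6/(6 - 1) = 1.2
|y|^q = 5.3425^1.2 = 7.4695
f*(5.3425) = 7.4695 / 1.2 = 6.2246


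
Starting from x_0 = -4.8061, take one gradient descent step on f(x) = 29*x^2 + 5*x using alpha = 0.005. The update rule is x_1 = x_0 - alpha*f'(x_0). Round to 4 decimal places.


We compute the gradient at x_0 and apply the update.
f'(x) = 58*x + 5
f'(-4.8061) = 58*-4.8061 + 5 = -273.7538
x_1 = -4.8061 - 0.005*-273.7538 = -3.4373


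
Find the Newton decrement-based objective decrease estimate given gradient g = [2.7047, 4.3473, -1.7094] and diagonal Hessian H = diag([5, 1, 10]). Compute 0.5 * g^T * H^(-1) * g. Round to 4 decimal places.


Step 1: H is diagonal, so H^(-1) * g = [0.5409, 4.3473, -0.1709].
Step 2: g^T H^(-1) g = sum_i g_i^2 / H_ii
  = (2.7047)^2/5 + (4.3473)^2/1 + (-1.7094)^2/10
  = 1.4631 + 18.899 + 0.2922 = 20.6543
Step 3: Objective decrease = 0.5 * g^T H^(-1) g = 10.3272


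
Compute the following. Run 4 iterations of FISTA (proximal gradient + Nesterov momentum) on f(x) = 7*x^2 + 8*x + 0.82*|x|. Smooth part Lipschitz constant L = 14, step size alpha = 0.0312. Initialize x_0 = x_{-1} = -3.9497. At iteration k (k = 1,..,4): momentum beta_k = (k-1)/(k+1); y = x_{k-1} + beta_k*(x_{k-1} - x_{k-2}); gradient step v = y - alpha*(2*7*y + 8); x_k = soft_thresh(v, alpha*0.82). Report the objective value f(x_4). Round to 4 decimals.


FISTA on f(x) = 7*x^2 + 8*x + 0.82*|x|
L = 14, alpha = 0.0312
Iteration 1: beta = 0.0, y = -3.9497 + 0.0*(-3.9497 + 3.9497) = -3.9497
  grad(y) = -47.2958, v = y - alpha*grad = -2.4741
  prox(v) = soft_thresh(-2.4741, 0.0256) = -2.4485
Iteration 2: beta = 0.3333, y = -2.4485 + 0.3333*(-2.4485 + 3.9497) = -1.9481
  grad(y) = -19.2732, v = y - alpha*grad = -1.3468
  prox(v) = soft_thresh(-1.3468, 0.0256) = -1.3212
Iteration 3: beta = 0.5, y = -1.3212 + 0.5*(-1.3212 + 2.4485) = -0.7575
  grad(y) = -2.6053, v = y - alpha*grad = -0.6762
  prox(v) = soft_thresh(-0.6762, 0.0256) = -0.6507
Iteration 4: beta = 0.6, y = -0.6507 + 0.6*(-0.6507 + 1.3212) = -0.2483
  grad(y) = 4.5233, v = y - alpha*grad = -0.3895
  prox(v) = soft_thresh(-0.3895, 0.0256) = -0.3639
f(x_4) = 7*(-0.3639)^2 + 8*(-0.3639) + 0.82*|-0.3639| = -1.6858


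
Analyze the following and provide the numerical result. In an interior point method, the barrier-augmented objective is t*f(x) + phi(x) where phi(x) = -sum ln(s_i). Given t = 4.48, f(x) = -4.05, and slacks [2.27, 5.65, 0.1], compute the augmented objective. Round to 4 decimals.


Step 1: Compute log-barrier.
ln values: [0.8198, 1.7317, -2.3026]
phi = -(0.8198 + 1.7317 - 2.3026) = -0.2489
Step 2: Compute augmented objective.
t*f(x) = 4.48*-4.05 = -18.144
Total = -18.144 - 0.2489 = -18.3929


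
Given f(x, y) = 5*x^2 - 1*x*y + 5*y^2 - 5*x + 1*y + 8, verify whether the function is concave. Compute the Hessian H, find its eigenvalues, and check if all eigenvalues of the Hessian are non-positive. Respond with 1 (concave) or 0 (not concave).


The Hessian of f(x,y) = 5*x^2 - 1*x*y + 5*y^2 - 5*x + 1*y + 8 is:
H = [[10, -1], [-1, 10]]
Trace = 10 + 10 = 20
Determinant = 10*10 - (-1)^2 = 99
Discriminant = (20)^2 - 4*99 = 4.0
Eigenvalues: lambda_1 = 9.0, lambda_2 = 11.0
The function is not concave.

0


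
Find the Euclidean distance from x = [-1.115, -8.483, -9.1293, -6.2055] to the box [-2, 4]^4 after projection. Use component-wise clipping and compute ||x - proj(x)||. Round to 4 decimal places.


Project each component onto [-2, 4].
clip(-1.115) = -1.115, clip(-8.483) = -2.0, clip(-9.1293) = -2.0, clip(-6.2055) = -2.0
Projection = [-1.115, -2.0, -2.0, -2.0]
Squared diffs: [0.0, 42.0293, 50.8269, 17.6862]
Distance = sqrt(110.5424) = 10.5139


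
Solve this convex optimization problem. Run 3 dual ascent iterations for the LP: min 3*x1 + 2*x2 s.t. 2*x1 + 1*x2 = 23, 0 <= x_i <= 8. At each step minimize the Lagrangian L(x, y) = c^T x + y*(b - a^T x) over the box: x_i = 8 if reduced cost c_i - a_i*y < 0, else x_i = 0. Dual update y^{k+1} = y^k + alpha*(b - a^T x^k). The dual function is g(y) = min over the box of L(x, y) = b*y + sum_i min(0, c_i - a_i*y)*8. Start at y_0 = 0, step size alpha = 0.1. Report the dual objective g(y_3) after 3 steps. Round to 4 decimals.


Dual ascent for LP: min 3*x1 + 2*x2, 2*x1 + 1*x2 = 23, 0 <= x_i <= 8
Step 1: y^k = 0.0, reduced costs: (3.0, 2.0)
  x^k = (0.0, 0.0), subgradient = b - a^T x = 23.0
  y^{k+1} = 0.0 + 0.1*23.0 = 2.3
Step 2: y^k = 2.3, reduced costs: (-1.6, -0.3)
  x^k = (8.0, 8.0), subgradient = b - a^T x = -1.0
  y^{k+1} = 2.3 + 0.1*-1.0 = 2.2
Step 3: y^k = 2.2, reduced costs: (-1.4, -0.2)
  x^k = (8.0, 8.0), subgradient = b - a^T x = -1.0
  y^{k+1} = 2.2 + 0.1*-1.0 = 2.1
Dual objective at y_3 = 2.1: reduced costs (-1.2, -0.1), box minimizer x = (8.0, 8.0)
g(y_3) = b*y + (c1 - a1*y)*x1 + (c2 - a2*y)*x2 = 23*2.1 + (-1.2)*8.0 + (-0.1)*8.0 = 48.3 - 9.6 - 0.8 = 37.9


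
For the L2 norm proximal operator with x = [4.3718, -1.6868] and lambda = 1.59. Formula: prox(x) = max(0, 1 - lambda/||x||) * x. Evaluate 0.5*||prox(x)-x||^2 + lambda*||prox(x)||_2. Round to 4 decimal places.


Step 1: Compute ||x||.
||x|| = 4.6859
Step 2: Compute scaling factor.
scale = max(0, 1 - 1.59/4.6859) = 0.6607
Step 3: prox(x) = [2.8884, -1.1144]
||prox(x)|| = 3.0959
Step 4: Proximal objective.
0.5*||prox-x||^2 = 1.2641
lambda*||prox|| = 4.9225
Total = 6.1866


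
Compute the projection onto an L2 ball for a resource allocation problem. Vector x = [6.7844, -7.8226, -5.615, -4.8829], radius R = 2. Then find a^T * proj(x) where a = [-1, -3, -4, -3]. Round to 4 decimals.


Step 1: Compute ||x|| (intermediates to 6 decimals).
||x|| = sqrt(6.7844^2 + (-7.8226)^2 + (-5.615)^2 + (-4.8829)^2) = 12.75116
Step 2: Project.
Since ||x|| > R, scale = R/||x|| = 2/12.75116 = 0.156848, proj(x) = scale * x
proj(x) = [1.06412, -1.226959, -0.880702, -0.765873]
Step 3: Dot product.
a^T * proj(x) = -1*1.06412 - 3*(-1.226959) - 4*(-0.880702) - 3*(-0.765873) = 8.4372


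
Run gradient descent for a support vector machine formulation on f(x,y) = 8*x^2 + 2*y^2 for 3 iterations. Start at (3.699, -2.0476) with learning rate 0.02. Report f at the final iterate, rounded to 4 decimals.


Gradient descent on f(x,y) = 8*x^2 + 2*y^2.
Starting point: (3.699, -2.0476), alpha = 0.02
Step 1: grad_x = 2*8*3.699 = 59.184, grad_y = 2*2*-2.0476 = -8.1904
  x_1 = 3.699 - 0.02*59.184 = 2.5153
  y_1 = -2.0476 - 0.02*-8.1904 = -1.8838
Step 2: grad_x = 2*8*2.5153 = 40.2451, grad_y = 2*2*-1.8838 = -7.5352
  x_2 = 2.5153 - 0.02*40.2451 = 1.7104
  y_2 = -1.8838 - 0.02*-7.5352 = -1.7331
Step 3: grad_x = 2*8*1.7104 = 27.3667, grad_y = 2*2*-1.7331 = -6.9324
  x_3 = 1.7104 - 0.02*27.3667 = 1.1631
  y_3 = -1.7331 - 0.02*-6.9324 = -1.5944
f(1.1631, -1.5944) = 8*1.1631^2 + 2*(-1.5944)^2 = 15.9066


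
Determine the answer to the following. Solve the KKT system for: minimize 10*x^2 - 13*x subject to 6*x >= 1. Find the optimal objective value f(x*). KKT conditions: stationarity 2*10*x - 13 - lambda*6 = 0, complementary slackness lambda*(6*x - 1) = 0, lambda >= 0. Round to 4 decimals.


Step 1: Try lambda = 0 (constraint inactive).
Stationarity: 2*10*x - 13 = 0
x* = 13/(2*10) = 0.65
Check constraint: 6*0.65 = 3.9 >= 1 -- satisfied.
Step 2: Compute optimal value.
f(x*) = 10*0.65^2 - 13*0.65 = -4.225


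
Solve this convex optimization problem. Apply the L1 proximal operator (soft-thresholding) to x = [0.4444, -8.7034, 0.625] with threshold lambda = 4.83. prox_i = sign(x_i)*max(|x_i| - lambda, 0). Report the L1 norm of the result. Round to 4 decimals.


Soft-thresholding with lambda = 4.83:
prox(0.4444) = sign(0.4444)*max(|0.4444| - 4.83, 0) = 0.0
prox(-8.7034) = sign(-8.7034)*max(|-8.7034| - 4.83, 0) = -3.8734
prox(0.625) = sign(0.625)*max(|0.625| - 4.83, 0) = 0.0
prox(x) = [0.0, -3.8734, 0.0]
||prox(x)||_1 = 0.0 + 3.8734 + 0.0 = 3.8734


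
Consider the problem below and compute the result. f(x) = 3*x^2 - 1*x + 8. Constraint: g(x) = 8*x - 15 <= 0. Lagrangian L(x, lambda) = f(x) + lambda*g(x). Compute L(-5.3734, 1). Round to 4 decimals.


Step 1: Evaluate f(x).
f(-5.3734) = 3*(-5.3734)^2 - 1*(-5.3734) + 8 = 99.9937
Step 2: Evaluate g(x).
g(-5.3734) = 8*-5.3734 - 15 = -57.9872
Step 3: Compute Lagrangian.
L = 99.9937 + 1*-57.9872 = 42.0065


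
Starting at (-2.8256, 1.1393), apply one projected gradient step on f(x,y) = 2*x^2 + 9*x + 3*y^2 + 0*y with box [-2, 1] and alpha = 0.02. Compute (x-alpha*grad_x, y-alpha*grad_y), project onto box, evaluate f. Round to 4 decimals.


Step 1: Compute gradient at (-2.8256, 1.1393).
grad_x = 2*2*-2.8256 + 9 = -2.3024
grad_y = 2*3*1.1393 + 0 = 6.8358
Step 2: Gradient step.
x_raw = -2.8256 - 0.02*-2.3024 = -2.7796
y_raw = 1.1393 - 0.02*6.8358 = 1.0026
Step 3: Project onto [-2, 1].
x_proj = clip(-2.7796) = -2.0
y_proj = clip(1.0026) = 1.0
Step 4: Evaluate f.
f(-2.0, 1.0) = -7.0


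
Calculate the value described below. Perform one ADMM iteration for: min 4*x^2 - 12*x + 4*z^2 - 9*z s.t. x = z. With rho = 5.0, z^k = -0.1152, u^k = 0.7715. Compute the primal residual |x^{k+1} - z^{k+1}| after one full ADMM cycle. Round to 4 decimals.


ADMM iteration with rho = 5.0, z^k = -0.1152, u^k = 0.7715
Step 1: x-update.
Minimize 4*x^2 - 12*x + (5.0/2)*(x + 0.1152 + 0.7715)^2
FOC: (2*4 + 5.0)*x = 12 + 5.0*(-0.1152 - 0.7715)
x^{k+1} = 0.582
Step 2: z-update.
Minimize 4*z^2 - 9*z + (5.0/2)*(0.582 - z + 0.7715)^2
FOC: (2*4 + 5.0)*z = 9 + 5.0*(0.582 + 0.7715)
z^{k+1} = 1.2129
Step 3: u-update.
u^{k+1} = 0.7715 + 0.582 - 1.2129 = 0.1406
Step 4: Primal residual = |0.582 - 1.2129| = 0.6309


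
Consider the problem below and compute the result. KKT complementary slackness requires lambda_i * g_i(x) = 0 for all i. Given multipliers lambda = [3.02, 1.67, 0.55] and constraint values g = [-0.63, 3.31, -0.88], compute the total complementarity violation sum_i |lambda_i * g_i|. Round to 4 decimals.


KKT complementary slackness check:
lambda_1 * g_1 = 3.02 * -0.63 = -1.9026
lambda_2 * g_2 = 1.67 * 3.31 = 5.5277
lambda_3 * g_3 = 0.55 * -0.88 = -0.484
Total violation = 1.9026 + 5.5277 + 0.484 = 7.9143


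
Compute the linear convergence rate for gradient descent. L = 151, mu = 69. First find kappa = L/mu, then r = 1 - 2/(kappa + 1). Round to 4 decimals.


Step 1: Compute the condition number.
kappa = L/mu = 151/69 = 2.1884
Step 2: Compute the convergence rate.
r = 1 - 2/(kappa + 1) = 1 - 2*mu/(L + mu) = (L - mu)/(L + mu) = 82/220 = 0.3727


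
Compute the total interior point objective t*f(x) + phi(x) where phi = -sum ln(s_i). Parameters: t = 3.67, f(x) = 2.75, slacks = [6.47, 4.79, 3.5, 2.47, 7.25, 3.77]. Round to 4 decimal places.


Step 1: Compute log-barrier.
ln values: [1.8672, 1.5665, 1.2528, 0.9042, 1.981, 1.3271]
phi = -(1.8672 + 1.5665 + 1.2528 + 0.9042 + 1.981 + 1.3271) = -8.8988
Step 2: Compute augmented objective.
t*f(x) = 3.67*2.75 = 10.0925
Total = 10.0925 - 8.8988 = 1.1937


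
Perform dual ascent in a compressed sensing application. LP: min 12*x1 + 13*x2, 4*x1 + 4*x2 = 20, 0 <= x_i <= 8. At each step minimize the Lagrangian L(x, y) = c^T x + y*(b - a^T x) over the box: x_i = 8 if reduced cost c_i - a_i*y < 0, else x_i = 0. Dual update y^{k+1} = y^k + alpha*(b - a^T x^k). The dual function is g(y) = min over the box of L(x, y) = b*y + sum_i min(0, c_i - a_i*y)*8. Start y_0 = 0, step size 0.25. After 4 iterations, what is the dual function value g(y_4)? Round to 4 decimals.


Dual ascent for LP: min 12*x1 + 13*x2, 4*x1 + 4*x2 = 20, 0 <= x_i <= 8
Step 1: y^k = 0.0, reduced costs: (12.0, 13.0)
  x^k = (0.0, 0.0), subgradient = b - a^T x = 20.0
  y^{k+1} = 0.0 + 0.25*20.0 = 5.0
Step 2: y^k = 5.0, reduced costs: (-8.0, -7.0)
  x^k = (8.0, 8.0), subgradient = b - a^T x = -44.0
  y^{k+1} = 5.0 + 0.25*-44.0 = -6.0
Step 3: y^k = -6.0, reduced costs: (36.0, 37.0)
  x^k = (0.0, 0.0), subgradient = b - a^T x = 20.0
  y^{k+1} = -6.0 + 0.25*20.0 = -1.0
Step 4: y^k = -1.0, reduced costs: (16.0, 17.0)
  x^k = (0.0, 0.0), subgradient = b - a^T x = 20.0
  y^{k+1} = -1.0 + 0.25*20.0 = 4.0
Dual objective at y_4 = 4.0: reduced costs (-4.0, -3.0), box minimizer x = (8.0, 8.0)
g(y_4) = b*y + (c1 - a1*y)*x1 + (c2 - a2*y)*x2 = 20*4.0 + (-4.0)*8.0 + (-3.0)*8.0 = 80.0 - 32.0 - 24.0 = 24.0


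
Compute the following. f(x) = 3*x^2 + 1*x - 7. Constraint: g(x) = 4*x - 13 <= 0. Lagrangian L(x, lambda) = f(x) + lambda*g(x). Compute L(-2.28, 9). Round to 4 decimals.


Step 1: Evaluate f(x).
f(-2.28) = 3*(-2.28)^2 + 1*(-2.28) - 7 = 6.3152
Step 2: Evaluate g(x).
g(-2.28) = 4*-2.28 - 13 = -22.12
Step 3: Compute Lagrangian.
L = 6.3152 + 9*-22.12 = -192.7648


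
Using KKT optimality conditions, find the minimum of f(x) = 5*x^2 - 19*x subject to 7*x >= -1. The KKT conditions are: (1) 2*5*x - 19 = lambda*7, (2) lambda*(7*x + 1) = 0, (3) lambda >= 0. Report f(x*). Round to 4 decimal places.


Step 1: Try lambda = 0 (constraint inactive).
Stationarity: 2*5*x - 19 = 0
x* = 19/(2*5) = 1.9
Check constraint: 7*1.9 = 13.3 >= -1 -- satisfied.
Step 2: Compute optimal value.
f(x*) = 5*1.9^2 - 19*1.9 = -18.05


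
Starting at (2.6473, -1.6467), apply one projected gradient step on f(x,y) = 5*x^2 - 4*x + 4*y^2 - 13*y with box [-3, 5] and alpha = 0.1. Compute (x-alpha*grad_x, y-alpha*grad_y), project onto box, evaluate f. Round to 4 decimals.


Step 1: Compute gradient at (2.6473, -1.6467).
grad_x = 2*5*2.6473 - 4 = 22.473
grad_y = 2*4*-1.6467 - 13 = -26.1736
Step 2: Gradient step.
x_raw = 2.6473 - 0.1*22.473 = 0.4
y_raw = -1.6467 - 0.1*-26.1736 = 0.9707
Step 3: Project onto [-3, 5].
x_proj = clip(0.4) = 0.4
y_proj = clip(0.9707) = 0.9707
Step 4: Evaluate f.
f(0.4, 0.9707) = -9.6499


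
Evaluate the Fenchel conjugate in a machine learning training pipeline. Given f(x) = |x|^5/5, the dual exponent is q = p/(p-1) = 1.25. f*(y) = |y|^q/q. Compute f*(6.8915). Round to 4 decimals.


The conjugate exponent q satisfies 1/p + 1/q = 1.
p = 5, so q = 5/(5 - 1) = 1.25
|y|^q = 6.8915^1.25 = 11.1659
f*(6.8915) = 11.1659 / 1.25 = 8.9327


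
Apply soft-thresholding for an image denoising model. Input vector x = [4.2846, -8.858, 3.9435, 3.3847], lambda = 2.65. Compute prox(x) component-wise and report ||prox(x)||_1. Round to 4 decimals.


Soft-thresholding with lambda = 2.65:
prox(4.2846) = sign(4.2846)*max(|4.2846| - 2.65, 0) = 1.6346
prox(-8.858) = sign(-8.858)*max(|-8.858| - 2.65, 0) = -6.208
prox(3.9435) = sign(3.9435)*max(|3.9435| - 2.65, 0) = 1.2935
prox(3.3847) = sign(3.3847)*max(|3.3847| - 2.65, 0) = 0.7347
prox(x) = [1.6346, -6.208, 1.2935, 0.7347]
||prox(x)||_1 = 1.6346 + 6.208 + 1.2935 + 0.7347 = 9.8708


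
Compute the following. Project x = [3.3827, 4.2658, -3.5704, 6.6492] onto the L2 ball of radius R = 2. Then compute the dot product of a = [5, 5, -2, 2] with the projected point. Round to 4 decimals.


Step 1: Compute ||x|| (intermediates to 6 decimals).
||x|| = sqrt(3.3827^2 + 4.2658^2 + (-3.5704)^2 + 6.6492^2) = 9.305876
Step 2: Project.
Since ||x|| > R, scale = R/||x|| = 2/9.305876 = 0.214918, proj(x) = scale * x
proj(x) = [0.727003, 0.916797, -0.767343, 1.429033]
Step 3: Dot product.
a^T * proj(x) = 5*0.727003 + 5*0.916797 - 2*(-0.767343) + 2*1.429033 = 12.6118


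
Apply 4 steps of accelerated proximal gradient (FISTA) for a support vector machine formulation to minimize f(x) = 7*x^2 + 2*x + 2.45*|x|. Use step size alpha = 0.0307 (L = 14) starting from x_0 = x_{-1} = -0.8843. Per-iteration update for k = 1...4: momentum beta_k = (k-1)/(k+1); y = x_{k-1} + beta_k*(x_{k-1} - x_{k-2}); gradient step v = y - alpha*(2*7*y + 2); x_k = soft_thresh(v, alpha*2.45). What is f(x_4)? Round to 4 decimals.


FISTA on f(x) = 7*x^2 + 2*x + 2.45*|x|
L = 14, alpha = 0.0307
Iteration 1: beta = 0.0, y = -0.8843 + 0.0*(-0.8843 + 0.8843) = -0.8843
  grad(y) = -10.3802, v = y - alpha*grad = -0.5656
  prox(v) = soft_thresh(-0.5656, 0.0752) = -0.4904
Iteration 2: beta = 0.3333, y = -0.4904 + 0.3333*(-0.4904 + 0.8843) = -0.3591
  grad(y) = -3.0276, v = y - alpha*grad = -0.2662
  prox(v) = soft_thresh(-0.2662, 0.0752) = -0.191
Iteration 3: beta = 0.5, y = -0.191 + 0.5*(-0.191 + 0.4904) = -0.0412
  grad(y) = 1.4229, v = y - alpha*grad = -0.0849
  prox(v) = soft_thresh(-0.0849, 0.0752) = -0.0097
Iteration 4: beta = 0.6, y = -0.0097 + 0.6*(-0.0097 + 0.191) = 0.0991
  grad(y) = 3.3869, v = y - alpha*grad = -0.0049
  prox(v) = soft_thresh(-0.0049, 0.0752) = 0.0
f(x_4) = 7*0.0^2 + 2*0.0 + 2.45*|0.0| = 0.0


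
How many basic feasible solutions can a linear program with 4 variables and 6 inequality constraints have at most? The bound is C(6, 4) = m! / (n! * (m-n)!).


Each vertex corresponds to some choice of n active constraints out of m, so the number of vertices is at most C(m, n) = m! / (n!(m-n)!).
m = 6, n = 4
Numerator: 6 * 5 * 4 * 3
Denominator: 4! = 24
C(6, 4) = 15


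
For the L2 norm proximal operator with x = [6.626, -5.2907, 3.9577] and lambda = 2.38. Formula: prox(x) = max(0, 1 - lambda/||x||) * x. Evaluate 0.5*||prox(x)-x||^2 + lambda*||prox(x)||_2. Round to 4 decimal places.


Step 1: Compute ||x||.
||x|| = 9.3573
Step 2: Compute scaling factor.
scale = max(0, 1 - 2.38/9.3573) = 0.7457
Step 3: prox(x) = [4.9407, -3.945, 2.9511]
||prox(x)|| = 6.9773
Step 4: Proximal objective.
0.5*||prox-x||^2 = 2.8322
lambda*||prox|| = 16.606
Total = 19.4381


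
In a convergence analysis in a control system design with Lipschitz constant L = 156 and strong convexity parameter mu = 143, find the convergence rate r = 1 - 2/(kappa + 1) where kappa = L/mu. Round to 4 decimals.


Step 1: Compute the condition number.
kappa = L/mu = 156/143 = 1.0909
Step 2: Compute the convergence rate.
r = 1 - 2/(kappa + 1) = 1 - 2*mu/(L + mu) = (L - mu)/(L + mu) = 13/299 = 0.0435


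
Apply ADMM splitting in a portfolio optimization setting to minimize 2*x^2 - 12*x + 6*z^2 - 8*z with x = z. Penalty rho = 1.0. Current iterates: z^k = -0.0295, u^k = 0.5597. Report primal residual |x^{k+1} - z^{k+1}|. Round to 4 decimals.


ADMM iteration with rho = 1.0, z^k = -0.0295, u^k = 0.5597
Step 1: x-update.
Minimize 2*x^2 - 12*x + (1.0/2)*(x + 0.0295 + 0.5597)^2
FOC: (2*2 + 1.0)*x = 12 + 1.0*(-0.0295 - 0.5597)
x^{k+1} = 2.2822
Step 2: z-update.
Minimize 6*z^2 - 8*z + (1.0/2)*(2.2822 - z + 0.5597)^2
FOC: (2*6 + 1.0)*z = 8 + 1.0*(2.2822 + 0.5597)
z^{k+1} = 0.834
Step 3: u-update.
u^{k+1} = 0.5597 + 2.2822 - 0.834 = 2.0079
Step 4: Primal residual = |2.2822 - 0.834| = 1.4482


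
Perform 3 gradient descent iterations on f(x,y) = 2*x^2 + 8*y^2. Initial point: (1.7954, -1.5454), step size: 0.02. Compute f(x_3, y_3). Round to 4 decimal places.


Gradient descent on f(x,y) = 2*x^2 + 8*y^2.
Starting point: (1.7954, -1.5454), alpha = 0.02
Step 1: grad_x = 2*2*1.7954 = 7.1816, grad_y = 2*8*-1.5454 = -24.7264
  x_1 = 1.7954 - 0.02*7.1816 = 1.6518
  y_1 = -1.5454 - 0.02*-24.7264 = -1.0509
Step 2: grad_x = 2*2*1.6518 = 6.6071, grad_y = 2*8*-1.0509 = -16.814
  x_2 = 1.6518 - 0.02*6.6071 = 1.5196
  y_2 = -1.0509 - 0.02*-16.814 = -0.7146
Step 3: grad_x = 2*2*1.5196 = 6.0785, grad_y = 2*8*-0.7146 = -11.4335
  x_3 = 1.5196 - 0.02*6.0785 = 1.3981
  y_3 = -0.7146 - 0.02*-11.4335 = -0.4859
f(1.3981, -0.4859) = 2*1.3981^2 + 8*(-0.4859)^2 = 5.7981
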